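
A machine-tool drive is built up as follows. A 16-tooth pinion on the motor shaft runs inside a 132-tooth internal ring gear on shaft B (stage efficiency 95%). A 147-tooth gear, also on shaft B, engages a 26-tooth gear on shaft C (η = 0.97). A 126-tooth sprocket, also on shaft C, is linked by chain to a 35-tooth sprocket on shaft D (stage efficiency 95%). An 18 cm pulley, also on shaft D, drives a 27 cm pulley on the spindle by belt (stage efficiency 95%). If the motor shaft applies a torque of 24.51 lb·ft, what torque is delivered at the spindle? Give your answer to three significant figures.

12.4 lb·ft

Internal gear: ratio = 132/16 = 8.25; torque at shaft B = 24.51 × 8.25 × 0.95 = 192.1 lb·ft.
Gear mesh: ratio = 26/147 = 0.17687; torque at shaft C = 192.1 × 0.17687 × 0.97 = 32.957 lb·ft.
Chain: ratio = 35/126 = 0.27778; torque at shaft D = 32.957 × 0.27778 × 0.95 = 8.697 lb·ft.
Belt: ratio = 27/18 = 1.5; torque at the spindle = 8.697 × 1.5 × 0.95 = 12.393 lb·ft.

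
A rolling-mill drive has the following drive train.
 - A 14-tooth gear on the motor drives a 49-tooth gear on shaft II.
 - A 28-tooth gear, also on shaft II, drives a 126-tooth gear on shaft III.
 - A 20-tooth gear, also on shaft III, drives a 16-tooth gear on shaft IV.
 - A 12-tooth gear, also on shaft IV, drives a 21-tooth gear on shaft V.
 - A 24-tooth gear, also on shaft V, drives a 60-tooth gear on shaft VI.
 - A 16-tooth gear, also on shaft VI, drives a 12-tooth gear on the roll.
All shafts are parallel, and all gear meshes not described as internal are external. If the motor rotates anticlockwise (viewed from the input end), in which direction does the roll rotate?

anticlockwise

the motor → shaft II: external mesh, 1 reversal → CW.
shaft II → shaft III: external mesh, 1 reversal → CCW.
shaft III → shaft IV: external mesh, 1 reversal → CW.
shaft IV → shaft V: external mesh, 1 reversal → CCW.
shaft V → shaft VI: external mesh, 1 reversal → CW.
shaft VI → the roll: external mesh, 1 reversal → CCW.
6 reversals in total — an even number — so the roll turns the same way as the motor.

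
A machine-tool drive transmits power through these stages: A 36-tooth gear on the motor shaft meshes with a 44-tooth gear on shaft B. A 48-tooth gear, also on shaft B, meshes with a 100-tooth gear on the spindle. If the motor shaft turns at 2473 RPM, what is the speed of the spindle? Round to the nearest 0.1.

Gear mesh: ratio = 44/36 = 1.2222, so shaft B turns at 2473 / 1.2222 = 2023.4 RPM.
Gear mesh: ratio = 100/48 = 2.0833, so the spindle turns at 2023.4 / 2.0833 = 971.21 RPM.

971.2 RPM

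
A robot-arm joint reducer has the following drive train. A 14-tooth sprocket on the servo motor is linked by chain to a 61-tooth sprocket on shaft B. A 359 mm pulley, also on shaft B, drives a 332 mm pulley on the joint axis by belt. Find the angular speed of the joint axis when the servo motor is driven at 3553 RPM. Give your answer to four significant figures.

Chain: ratio = 61/14 = 4.3571, so shaft B turns at 3553 / 4.3571 = 815.44 RPM.
Belt: ratio = 332/359 = 0.92479, so the joint axis turns at 815.44 / 0.92479 = 881.76 RPM.

881.8 RPM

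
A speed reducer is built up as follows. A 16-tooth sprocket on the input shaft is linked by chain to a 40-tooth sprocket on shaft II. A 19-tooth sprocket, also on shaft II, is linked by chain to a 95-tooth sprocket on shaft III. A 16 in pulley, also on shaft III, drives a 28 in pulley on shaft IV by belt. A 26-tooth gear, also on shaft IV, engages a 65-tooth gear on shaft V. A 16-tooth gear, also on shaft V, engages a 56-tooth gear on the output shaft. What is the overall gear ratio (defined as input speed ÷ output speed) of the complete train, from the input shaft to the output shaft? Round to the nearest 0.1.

Each stage contributes driven/driver: chain 40/16 = 2.5, chain 95/19 = 5, belt 28/16 = 1.75, gear mesh 65/26 = 2.5, gear mesh 56/16 = 3.5.
Overall: 2.5 × 5 × 1.75 × 2.5 × 3.5 = 191.41.

191.4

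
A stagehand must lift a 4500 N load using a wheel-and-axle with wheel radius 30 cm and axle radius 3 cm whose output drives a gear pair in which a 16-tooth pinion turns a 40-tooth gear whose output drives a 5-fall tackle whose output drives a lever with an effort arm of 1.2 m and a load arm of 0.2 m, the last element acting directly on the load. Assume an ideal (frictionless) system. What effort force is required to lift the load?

Wheel-and-axle MA = R/r = 30/3 = 10.
Gear pair MA = 40/16 = 2.5.
Block-and-tackle MA = number of supporting rope parts = 5.
Lever MA = effort arm / load arm = 1.2/0.2 = 6.
Combined ideal MA = 10 × 2.5 × 5 × 6 = 750.
Effort = load / MA = 4500 / 750 = 6 N.

6 N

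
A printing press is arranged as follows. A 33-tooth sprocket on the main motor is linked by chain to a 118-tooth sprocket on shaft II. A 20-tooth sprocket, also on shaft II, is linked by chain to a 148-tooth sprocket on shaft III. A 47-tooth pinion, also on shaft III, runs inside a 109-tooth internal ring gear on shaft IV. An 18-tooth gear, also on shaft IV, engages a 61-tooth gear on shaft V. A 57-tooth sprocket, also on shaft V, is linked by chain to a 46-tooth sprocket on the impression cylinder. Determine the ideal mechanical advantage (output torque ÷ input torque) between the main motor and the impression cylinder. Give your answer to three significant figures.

Each stage contributes driven/driver: chain 118/33 = 3.5758, chain 148/20 = 7.4, internal gear 109/47 = 2.3191, gear mesh 61/18 = 3.3889, chain 46/57 = 0.80702.
Overall: 3.5758 × 7.4 × 2.3191 × 3.3889 × 0.80702 = 167.83.

168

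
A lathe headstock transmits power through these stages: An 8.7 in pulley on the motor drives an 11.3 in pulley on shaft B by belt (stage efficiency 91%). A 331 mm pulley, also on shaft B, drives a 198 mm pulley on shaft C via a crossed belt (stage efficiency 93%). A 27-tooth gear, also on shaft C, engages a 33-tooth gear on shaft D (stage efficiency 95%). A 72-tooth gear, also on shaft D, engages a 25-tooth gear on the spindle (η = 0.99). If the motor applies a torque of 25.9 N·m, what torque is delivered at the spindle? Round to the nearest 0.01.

6.80 N·m

After the belt (11.3/8.7): 25.9 × 1.2989 × 0.91 = 30.613 N·m
After the belt (198/331): 30.613 × 0.59819 × 0.93 = 17.03 N·m
After the gear mesh (33/27): 17.03 × 1.2222 × 0.95 = 19.774 N·m
After the gear mesh (25/72): 19.774 × 0.34722 × 0.99 = 6.7973 N·m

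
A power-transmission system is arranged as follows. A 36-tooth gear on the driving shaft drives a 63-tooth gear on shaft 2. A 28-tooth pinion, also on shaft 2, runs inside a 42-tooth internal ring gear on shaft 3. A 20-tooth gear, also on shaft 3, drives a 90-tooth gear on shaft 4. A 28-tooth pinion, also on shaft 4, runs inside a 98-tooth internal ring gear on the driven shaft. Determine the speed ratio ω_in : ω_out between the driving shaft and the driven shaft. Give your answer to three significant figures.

Each stage contributes driven/driver: gear mesh 63/36 = 1.75, internal gear 42/28 = 1.5, gear mesh 90/20 = 4.5, internal gear 98/28 = 3.5.
Overall: 1.75 × 1.5 × 4.5 × 3.5 = 41.344.

41.3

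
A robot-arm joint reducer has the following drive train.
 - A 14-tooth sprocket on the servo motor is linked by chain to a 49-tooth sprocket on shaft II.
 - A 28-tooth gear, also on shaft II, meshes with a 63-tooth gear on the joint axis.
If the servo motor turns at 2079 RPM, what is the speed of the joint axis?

264 RPM

Chain: ratio = 49/14 = 3.5, so shaft II turns at 2079 / 3.5 = 594 RPM.
Gear mesh: ratio = 63/28 = 2.25, so the joint axis turns at 594 / 2.25 = 264 RPM.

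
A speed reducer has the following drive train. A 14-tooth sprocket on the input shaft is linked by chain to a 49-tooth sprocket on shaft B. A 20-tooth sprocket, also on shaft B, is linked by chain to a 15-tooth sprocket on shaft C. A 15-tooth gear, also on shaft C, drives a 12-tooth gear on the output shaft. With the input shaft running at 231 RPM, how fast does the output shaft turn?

Chain: ratio = 49/14 = 3.5, so shaft B turns at 231 / 3.5 = 66 RPM.
Chain: ratio = 15/20 = 0.75, so shaft C turns at 66 / 0.75 = 88 RPM.
Gear mesh: ratio = 12/15 = 0.8, so the output shaft turns at 88 / 0.8 = 110 RPM.

110 RPM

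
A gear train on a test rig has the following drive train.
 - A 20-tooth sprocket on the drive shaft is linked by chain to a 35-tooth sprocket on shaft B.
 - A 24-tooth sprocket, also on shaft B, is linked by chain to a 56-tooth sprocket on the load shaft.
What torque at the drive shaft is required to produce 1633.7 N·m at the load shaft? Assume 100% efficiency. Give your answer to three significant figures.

400 N·m

Overall ratio R = 1.75 × 2.3333 = 4.0833.
Input torque = output torque / R = 1633.7 / 4.0833 = 400.09 N·m.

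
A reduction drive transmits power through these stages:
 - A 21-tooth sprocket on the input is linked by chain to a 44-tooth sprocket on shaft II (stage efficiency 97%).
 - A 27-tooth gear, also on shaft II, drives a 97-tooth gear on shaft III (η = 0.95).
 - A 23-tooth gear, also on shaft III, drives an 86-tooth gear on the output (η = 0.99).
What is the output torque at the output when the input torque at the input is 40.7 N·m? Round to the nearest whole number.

chain 44/21 = 2.0952 → τ = 40.7·2.0952·0.97 = 82.718 N·m
gear mesh 97/27 = 3.5926 → τ = 82.718·3.5926·0.95 = 282.31 N·m
gear mesh 86/23 = 3.7391 → τ = 282.31·3.7391·0.99 = 1045 N·m

1045 N·m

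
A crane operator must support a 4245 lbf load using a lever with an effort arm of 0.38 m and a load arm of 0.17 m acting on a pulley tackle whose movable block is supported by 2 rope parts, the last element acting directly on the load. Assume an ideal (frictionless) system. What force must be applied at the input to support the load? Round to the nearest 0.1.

949.5 lbf

Lever MA = effort arm / load arm = 0.38/0.17 = 2.2353.
Block-and-tackle MA = number of supporting rope parts = 2.
Combined ideal MA = 2.2353 × 2 = 4.4706.
Effort = load / MA = 4245 / 4.4706 = 949.54 lbf.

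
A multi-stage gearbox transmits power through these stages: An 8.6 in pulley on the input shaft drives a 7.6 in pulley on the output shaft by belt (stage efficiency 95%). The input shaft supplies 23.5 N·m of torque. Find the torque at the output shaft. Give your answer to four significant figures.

19.73 N·m

Belt: ratio = 7.6/8.6 = 0.88372; torque at the output shaft = 23.5 × 0.88372 × 0.95 = 19.729 N·m.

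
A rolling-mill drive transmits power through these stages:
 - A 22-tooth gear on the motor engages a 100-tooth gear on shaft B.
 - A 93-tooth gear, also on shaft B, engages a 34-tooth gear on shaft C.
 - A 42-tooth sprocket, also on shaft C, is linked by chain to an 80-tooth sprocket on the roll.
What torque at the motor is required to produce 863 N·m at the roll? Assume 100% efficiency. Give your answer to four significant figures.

272.6 N·m

Overall ratio R = 4.5455 × 0.36559 × 1.9048 = 3.1653.
Input torque = output torque / R = 863 / 3.1653 = 272.64 N·m.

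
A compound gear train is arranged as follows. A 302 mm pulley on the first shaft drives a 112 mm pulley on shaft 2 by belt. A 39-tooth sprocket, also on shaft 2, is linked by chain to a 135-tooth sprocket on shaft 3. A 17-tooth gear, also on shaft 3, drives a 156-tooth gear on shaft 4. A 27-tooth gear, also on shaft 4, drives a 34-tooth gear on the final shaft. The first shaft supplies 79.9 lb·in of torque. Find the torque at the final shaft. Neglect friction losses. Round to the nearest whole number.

1185 lb·in

Belt: ratio = 112/302 = 0.37086; torque at shaft 2 = 79.9 × 0.37086 = 29.632 lb·in.
Chain: ratio = 135/39 = 3.4615; torque at shaft 3 = 29.632 × 3.4615 = 102.57 lb·in.
Gear mesh: ratio = 156/17 = 9.1765; torque at shaft 4 = 102.57 × 9.1765 = 941.25 lb·in.
Gear mesh: ratio = 34/27 = 1.2593; torque at the final shaft = 941.25 × 1.2593 = 1185.3 lb·in.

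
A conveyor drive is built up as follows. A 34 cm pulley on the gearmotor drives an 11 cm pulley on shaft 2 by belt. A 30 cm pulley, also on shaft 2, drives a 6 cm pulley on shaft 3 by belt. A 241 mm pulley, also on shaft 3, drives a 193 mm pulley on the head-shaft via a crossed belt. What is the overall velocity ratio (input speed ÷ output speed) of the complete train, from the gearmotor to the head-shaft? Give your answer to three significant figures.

0.0518

Each stage contributes driven/driver: belt 11/34 = 0.32353, belt 6/30 = 0.2, belt 193/241 = 0.80083.
Overall: 0.32353 × 0.2 × 0.80083 = 0.051818.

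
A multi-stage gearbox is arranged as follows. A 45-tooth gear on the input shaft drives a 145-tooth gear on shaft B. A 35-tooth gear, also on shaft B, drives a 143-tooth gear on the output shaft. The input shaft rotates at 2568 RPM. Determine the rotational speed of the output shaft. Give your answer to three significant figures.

gear mesh 145/45 = 3.2222 → 2568/3.2222 = 796.97 RPM
gear mesh 143/35 = 4.0857 → 796.97/4.0857 = 195.06 RPM

195 RPM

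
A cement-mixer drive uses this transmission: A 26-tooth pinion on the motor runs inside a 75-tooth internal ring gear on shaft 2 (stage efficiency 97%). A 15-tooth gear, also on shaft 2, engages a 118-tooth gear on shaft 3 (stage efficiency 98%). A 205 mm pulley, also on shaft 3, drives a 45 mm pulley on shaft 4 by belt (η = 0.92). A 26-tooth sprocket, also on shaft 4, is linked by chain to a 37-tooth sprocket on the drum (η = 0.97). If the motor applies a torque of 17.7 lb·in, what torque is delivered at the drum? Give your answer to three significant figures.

106 lb·in

internal gear 75/26 = 2.8846 → τ = 17.7·2.8846·0.97 = 49.526 lb·in
gear mesh 118/15 = 7.8667 → τ = 49.526·7.8667·0.98 = 381.81 lb·in
belt 45/205 = 0.21951 → τ = 381.81·0.21951·0.92 = 77.107 lb·in
chain 37/26 = 1.4231 → τ = 77.107·1.4231·0.97 = 106.44 lb·in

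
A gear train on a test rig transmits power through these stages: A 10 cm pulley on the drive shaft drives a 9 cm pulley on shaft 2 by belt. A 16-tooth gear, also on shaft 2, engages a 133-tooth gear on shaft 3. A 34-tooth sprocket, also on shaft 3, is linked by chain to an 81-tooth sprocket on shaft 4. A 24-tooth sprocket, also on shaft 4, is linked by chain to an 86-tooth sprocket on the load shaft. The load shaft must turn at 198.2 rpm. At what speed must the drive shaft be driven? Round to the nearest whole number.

12658 rpm

Overall ratio R = 0.9 × 8.3125 × 2.3824 × 3.5833 = 63.866.
Required input speed = output speed × R = 198.2 × 63.866 = 12658 rpm.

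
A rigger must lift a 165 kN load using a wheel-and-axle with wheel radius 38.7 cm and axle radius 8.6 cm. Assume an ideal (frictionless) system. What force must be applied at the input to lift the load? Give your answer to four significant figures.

36.67 kN

Wheel-and-axle MA = R/r = 38.7/8.6 = 4.5.
Effort = load / MA = 165 / 4.5 = 36.667 kN.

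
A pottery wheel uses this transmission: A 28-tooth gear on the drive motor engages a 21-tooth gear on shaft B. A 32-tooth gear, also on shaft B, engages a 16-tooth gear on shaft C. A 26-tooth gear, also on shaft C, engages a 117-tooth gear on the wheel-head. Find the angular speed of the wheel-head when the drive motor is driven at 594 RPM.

352 RPM

the drive motor → shaft B (gear mesh, 21/28): 594 ÷ 0.75 = 792 RPM
shaft B → shaft C (gear mesh, 16/32): 792 ÷ 0.5 = 1584 RPM
shaft C → the wheel-head (gear mesh, 117/26): 1584 ÷ 4.5 = 352 RPM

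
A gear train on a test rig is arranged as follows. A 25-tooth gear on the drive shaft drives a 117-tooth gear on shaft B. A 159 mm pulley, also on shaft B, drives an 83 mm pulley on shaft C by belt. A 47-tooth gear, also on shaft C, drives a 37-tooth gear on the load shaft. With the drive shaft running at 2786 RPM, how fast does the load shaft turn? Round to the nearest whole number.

the drive shaft → shaft B (gear mesh, 117/25): 2786 ÷ 4.68 = 595.3 RPM
shaft B → shaft C (belt, 83/159): 595.3 ÷ 0.52201 = 1140.4 RPM
shaft C → the load shaft (gear mesh, 37/47): 1140.4 ÷ 0.78723 = 1448.6 RPM

1449 RPM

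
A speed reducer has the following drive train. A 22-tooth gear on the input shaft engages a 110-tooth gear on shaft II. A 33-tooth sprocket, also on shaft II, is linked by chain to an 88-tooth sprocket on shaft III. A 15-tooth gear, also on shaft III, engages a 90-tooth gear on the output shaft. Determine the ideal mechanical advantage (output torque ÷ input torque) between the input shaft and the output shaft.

Each stage contributes driven/driver: gear mesh 110/22 = 5, chain 88/33 = 2.6667, gear mesh 90/15 = 6.
Overall: 5 × 2.6667 × 6 = 80.

80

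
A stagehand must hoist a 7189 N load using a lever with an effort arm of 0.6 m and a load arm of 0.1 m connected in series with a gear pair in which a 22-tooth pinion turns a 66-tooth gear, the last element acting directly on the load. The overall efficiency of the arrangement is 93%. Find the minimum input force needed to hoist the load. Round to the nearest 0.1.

Lever MA = effort arm / load arm = 0.6/0.1 = 6.
Gear pair MA = 66/22 = 3.
Combined ideal MA = 6 × 3 = 18.
Actual MA = 18 × 0.93 = 16.74.
Effort = load / actual MA = 7189 / 16.74 = 429.45 N.

429.5 N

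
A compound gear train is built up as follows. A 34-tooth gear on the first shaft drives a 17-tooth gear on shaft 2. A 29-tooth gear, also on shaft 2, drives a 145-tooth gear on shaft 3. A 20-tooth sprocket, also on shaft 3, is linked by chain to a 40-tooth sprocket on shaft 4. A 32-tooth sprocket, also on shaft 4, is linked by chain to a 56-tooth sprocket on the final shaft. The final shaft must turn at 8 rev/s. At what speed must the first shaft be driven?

Overall ratio R = 0.5 × 5 × 2 × 1.75 = 8.75.
Required input speed = output speed × R = 8 × 8.75 = 70 rev/s.

70 rev/s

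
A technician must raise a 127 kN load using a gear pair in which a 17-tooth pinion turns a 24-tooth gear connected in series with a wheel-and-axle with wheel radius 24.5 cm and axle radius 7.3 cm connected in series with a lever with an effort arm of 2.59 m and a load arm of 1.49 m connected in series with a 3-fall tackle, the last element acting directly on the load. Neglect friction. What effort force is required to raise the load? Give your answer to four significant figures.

Gear pair MA = 24/17 = 1.4118.
Wheel-and-axle MA = R/r = 24.5/7.3 = 3.3562.
Lever MA = effort arm / load arm = 2.59/1.49 = 1.7383.
Block-and-tackle MA = number of supporting rope parts = 3.
Combined ideal MA = 1.4118 × 3.3562 × 1.7383 × 3 = 24.708.
Effort = load / MA = 127 / 24.708 = 5.14 kN.

5.140 kN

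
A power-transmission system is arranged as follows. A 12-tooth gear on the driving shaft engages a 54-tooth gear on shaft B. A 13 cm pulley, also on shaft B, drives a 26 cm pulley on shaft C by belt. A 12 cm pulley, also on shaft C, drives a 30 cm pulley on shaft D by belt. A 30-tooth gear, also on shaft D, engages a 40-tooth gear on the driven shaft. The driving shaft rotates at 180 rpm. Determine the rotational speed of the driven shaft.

6 rpm

the driving shaft → shaft B (gear mesh, 54/12): 180 ÷ 4.5 = 40 rpm
shaft B → shaft C (belt, 26/13): 40 ÷ 2 = 20 rpm
shaft C → shaft D (belt, 30/12): 20 ÷ 2.5 = 8 rpm
shaft D → the driven shaft (gear mesh, 40/30): 8 ÷ 1.3333 = 6 rpm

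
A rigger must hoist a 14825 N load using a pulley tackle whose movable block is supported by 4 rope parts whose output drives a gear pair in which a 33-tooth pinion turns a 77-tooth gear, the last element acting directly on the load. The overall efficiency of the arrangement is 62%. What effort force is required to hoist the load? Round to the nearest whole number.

2562 N

Block-and-tackle MA = number of supporting rope parts = 4.
Gear pair MA = 77/33 = 2.3333.
Combined ideal MA = 4 × 2.3333 = 9.3333.
Actual MA = 9.3333 × 0.62 = 5.7867.
Effort = load / actual MA = 14825 / 5.7867 = 2561.9 N.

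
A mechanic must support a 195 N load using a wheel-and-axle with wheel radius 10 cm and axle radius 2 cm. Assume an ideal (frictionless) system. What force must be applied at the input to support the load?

Wheel-and-axle MA = R/r = 10/2 = 5.
Effort = load / MA = 195 / 5 = 39 N.

39 N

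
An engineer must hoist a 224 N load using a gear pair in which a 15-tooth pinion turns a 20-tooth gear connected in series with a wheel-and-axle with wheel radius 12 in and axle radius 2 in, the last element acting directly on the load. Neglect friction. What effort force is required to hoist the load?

28 N

Gear pair MA = 20/15 = 1.3333.
Wheel-and-axle MA = R/r = 12/2 = 6.
Combined ideal MA = 1.3333 × 6 = 8.
Effort = load / MA = 224 / 8 = 28 N.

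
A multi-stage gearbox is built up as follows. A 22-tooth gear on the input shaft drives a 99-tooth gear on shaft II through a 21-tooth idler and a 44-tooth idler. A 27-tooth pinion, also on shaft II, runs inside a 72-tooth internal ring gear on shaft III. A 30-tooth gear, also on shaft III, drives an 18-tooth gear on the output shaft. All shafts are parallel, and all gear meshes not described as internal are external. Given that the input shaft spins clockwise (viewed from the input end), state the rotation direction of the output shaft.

clockwise

the input shaft → shaft II: driver → idler → idler → driven is 3 external meshes, 3 reversals → CCW.
shaft II → shaft III: internal mesh, same direction → CCW.
shaft III → the output shaft: external mesh, 1 reversal → CW.
4 reversals in total — an even number — so the output shaft turns the same way as the input shaft.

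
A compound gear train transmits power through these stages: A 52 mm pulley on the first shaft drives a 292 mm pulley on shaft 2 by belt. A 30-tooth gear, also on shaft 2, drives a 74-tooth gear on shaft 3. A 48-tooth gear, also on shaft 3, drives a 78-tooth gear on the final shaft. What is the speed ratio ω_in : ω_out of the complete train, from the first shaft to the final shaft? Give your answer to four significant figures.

Each stage contributes driven/driver: belt 292/52 = 5.6154, gear mesh 74/30 = 2.4667, gear mesh 78/48 = 1.625.
Overall: 5.6154 × 2.4667 × 1.625 = 22.508.

22.51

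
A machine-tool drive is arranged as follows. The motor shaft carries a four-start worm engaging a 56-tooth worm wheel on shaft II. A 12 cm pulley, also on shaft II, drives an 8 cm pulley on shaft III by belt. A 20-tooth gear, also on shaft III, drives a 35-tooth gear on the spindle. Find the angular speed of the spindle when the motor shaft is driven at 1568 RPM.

96 RPM

Worm: ratio = 56/4 = 14, so shaft II turns at 1568 / 14 = 112 RPM.
Belt: ratio = 8/12 = 0.66667, so shaft III turns at 112 / 0.66667 = 168 RPM.
Gear mesh: ratio = 35/20 = 1.75, so the spindle turns at 168 / 1.75 = 96 RPM.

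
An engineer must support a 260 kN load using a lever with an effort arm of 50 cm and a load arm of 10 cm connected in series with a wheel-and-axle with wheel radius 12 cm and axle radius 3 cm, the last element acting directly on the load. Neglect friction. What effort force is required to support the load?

Lever MA = effort arm / load arm = 50/10 = 5.
Wheel-and-axle MA = R/r = 12/3 = 4.
Combined ideal MA = 5 × 4 = 20.
Effort = load / MA = 260 / 20 = 13 kN.

13 kN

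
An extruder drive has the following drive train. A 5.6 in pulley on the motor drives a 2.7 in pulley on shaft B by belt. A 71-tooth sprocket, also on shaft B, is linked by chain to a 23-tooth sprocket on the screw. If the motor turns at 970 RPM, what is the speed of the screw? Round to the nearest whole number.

belt 2.7/5.6 = 0.48214 → 970/0.48214 = 2011.9 RPM
chain 23/71 = 0.32394 → 2011.9/0.32394 = 6210.5 RPM

6210 RPM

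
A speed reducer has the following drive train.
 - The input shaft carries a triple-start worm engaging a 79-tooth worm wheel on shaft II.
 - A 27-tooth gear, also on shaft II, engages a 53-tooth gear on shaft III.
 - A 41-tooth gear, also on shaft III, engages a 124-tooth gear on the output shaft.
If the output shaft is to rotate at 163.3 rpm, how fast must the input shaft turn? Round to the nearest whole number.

25529 rpm

Overall ratio R = 26.333 × 1.963 × 3.0244 = 156.33.
Required input speed = output speed × R = 163.3 × 156.33 = 25529 rpm.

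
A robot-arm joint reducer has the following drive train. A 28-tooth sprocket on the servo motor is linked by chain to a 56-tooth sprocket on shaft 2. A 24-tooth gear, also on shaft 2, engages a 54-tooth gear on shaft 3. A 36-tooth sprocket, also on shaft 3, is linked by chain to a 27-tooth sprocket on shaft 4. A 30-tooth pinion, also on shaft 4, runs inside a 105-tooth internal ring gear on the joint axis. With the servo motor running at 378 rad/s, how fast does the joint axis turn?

32 rad/s

Chain: ratio = 56/28 = 2, so shaft 2 turns at 378 / 2 = 189 rad/s.
Gear mesh: ratio = 54/24 = 2.25, so shaft 3 turns at 189 / 2.25 = 84 rad/s.
Chain: ratio = 27/36 = 0.75, so shaft 4 turns at 84 / 0.75 = 112 rad/s.
Internal gear: ratio = 105/30 = 3.5, so the joint axis turns at 112 / 3.5 = 32 rad/s.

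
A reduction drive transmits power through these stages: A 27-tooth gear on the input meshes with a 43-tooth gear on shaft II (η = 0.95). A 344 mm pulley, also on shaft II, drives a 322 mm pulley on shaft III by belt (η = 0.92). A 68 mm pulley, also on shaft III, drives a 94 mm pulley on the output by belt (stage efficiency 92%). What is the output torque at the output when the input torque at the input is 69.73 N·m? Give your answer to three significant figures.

116 N·m

gear mesh 43/27 = 1.5926 → τ = 69.73·1.5926·0.95 = 105.5 N·m
belt 322/344 = 0.93605 → τ = 105.5·0.93605·0.92 = 90.852 N·m
belt 94/68 = 1.3824 → τ = 90.852·1.3824·0.92 = 115.54 N·m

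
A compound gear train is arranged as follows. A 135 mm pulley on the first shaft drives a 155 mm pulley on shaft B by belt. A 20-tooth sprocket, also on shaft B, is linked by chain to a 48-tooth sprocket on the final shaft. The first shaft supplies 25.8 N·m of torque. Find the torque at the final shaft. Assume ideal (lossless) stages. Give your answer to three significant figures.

71.1 N·m

After the belt (155/135): 25.8 × 1.1481 = 29.622 N·m
After the chain (48/20): 29.622 × 2.4 = 71.093 N·m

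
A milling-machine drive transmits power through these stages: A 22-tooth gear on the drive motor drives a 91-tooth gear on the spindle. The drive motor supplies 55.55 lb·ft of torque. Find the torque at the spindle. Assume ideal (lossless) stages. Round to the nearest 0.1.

gear mesh 91/22 = 4.1364 → τ = 55.55·4.1364 = 229.78 lb·ft

229.8 lb·ft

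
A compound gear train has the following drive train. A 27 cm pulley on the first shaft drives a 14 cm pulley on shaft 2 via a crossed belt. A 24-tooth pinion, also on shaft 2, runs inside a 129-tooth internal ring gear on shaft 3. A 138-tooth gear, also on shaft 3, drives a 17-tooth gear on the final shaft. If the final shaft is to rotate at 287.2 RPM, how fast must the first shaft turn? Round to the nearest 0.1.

Overall ratio R = 0.51852 × 5.375 × 0.12319 = 0.34333.
Required input speed = output speed × R = 287.2 × 0.34333 = 98.605 RPM.

98.6 RPM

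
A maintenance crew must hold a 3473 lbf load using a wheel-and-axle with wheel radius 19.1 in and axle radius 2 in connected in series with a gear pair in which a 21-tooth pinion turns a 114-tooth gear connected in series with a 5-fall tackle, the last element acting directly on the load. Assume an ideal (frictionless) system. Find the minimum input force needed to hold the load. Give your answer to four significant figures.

13.40 lbf

Wheel-and-axle MA = R/r = 19.1/2 = 9.55.
Gear pair MA = 114/21 = 5.4286.
Block-and-tackle MA = number of supporting rope parts = 5.
Combined ideal MA = 9.55 × 5.4286 × 5 = 259.21.
Effort = load / MA = 3473 / 259.21 = 13.398 lbf.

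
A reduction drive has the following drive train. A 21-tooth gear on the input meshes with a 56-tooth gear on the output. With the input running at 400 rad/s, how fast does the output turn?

150 rad/s

the input → the output (gear mesh, 56/21): 400 ÷ 2.6667 = 150 rad/s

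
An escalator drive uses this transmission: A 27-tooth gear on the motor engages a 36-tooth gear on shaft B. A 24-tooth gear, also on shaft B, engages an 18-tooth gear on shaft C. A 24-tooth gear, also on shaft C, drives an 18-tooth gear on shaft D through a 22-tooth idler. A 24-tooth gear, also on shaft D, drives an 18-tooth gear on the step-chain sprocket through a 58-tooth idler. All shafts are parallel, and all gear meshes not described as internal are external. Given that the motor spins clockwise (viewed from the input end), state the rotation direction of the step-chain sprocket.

clockwise

the motor → shaft B: external mesh, 1 reversal → CCW.
shaft B → shaft C: external mesh, 1 reversal → CW.
shaft C → shaft D: driver → idler → driven is 2 external meshes, 2 reversals → CW.
shaft D → the step-chain sprocket: driver → idler → driven is 2 external meshes, 2 reversals → CW.
6 reversals in total — an even number — so the step-chain sprocket turns the same way as the motor.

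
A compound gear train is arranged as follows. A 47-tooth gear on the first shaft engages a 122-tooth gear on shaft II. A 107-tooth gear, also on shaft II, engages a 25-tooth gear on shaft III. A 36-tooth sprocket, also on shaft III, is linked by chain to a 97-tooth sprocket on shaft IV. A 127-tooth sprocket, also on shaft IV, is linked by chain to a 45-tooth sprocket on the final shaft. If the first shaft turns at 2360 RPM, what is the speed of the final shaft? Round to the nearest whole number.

the first shaft → shaft II (gear mesh, 122/47): 2360 ÷ 2.5957 = 909.18 RPM
shaft II → shaft III (gear mesh, 25/107): 909.18 ÷ 0.23364 = 3891.3 RPM
shaft III → shaft IV (chain, 97/36): 3891.3 ÷ 2.6944 = 1444.2 RPM
shaft IV → the final shaft (chain, 45/127): 1444.2 ÷ 0.35433 = 4075.8 RPM

4076 RPM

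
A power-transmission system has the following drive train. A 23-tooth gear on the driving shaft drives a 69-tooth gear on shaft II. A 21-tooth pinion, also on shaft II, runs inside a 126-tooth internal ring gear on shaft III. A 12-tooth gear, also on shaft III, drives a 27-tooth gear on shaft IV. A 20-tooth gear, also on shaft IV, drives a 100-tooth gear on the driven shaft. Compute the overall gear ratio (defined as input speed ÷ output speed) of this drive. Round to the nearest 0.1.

Each stage contributes driven/driver: gear mesh 69/23 = 3, internal gear 126/21 = 6, gear mesh 27/12 = 2.25, gear mesh 100/20 = 5.
Overall: 3 × 6 × 2.25 × 5 = 202.5.

202.5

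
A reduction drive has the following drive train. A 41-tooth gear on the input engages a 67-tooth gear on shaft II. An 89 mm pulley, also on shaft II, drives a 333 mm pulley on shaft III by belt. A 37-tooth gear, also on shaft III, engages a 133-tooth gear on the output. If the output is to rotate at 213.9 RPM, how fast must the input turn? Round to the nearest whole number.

Overall ratio R = 1.6341 × 3.7416 × 3.5946 = 21.978.
Required input speed = output speed × R = 213.9 × 21.978 = 4701.2 RPM.

4701 RPM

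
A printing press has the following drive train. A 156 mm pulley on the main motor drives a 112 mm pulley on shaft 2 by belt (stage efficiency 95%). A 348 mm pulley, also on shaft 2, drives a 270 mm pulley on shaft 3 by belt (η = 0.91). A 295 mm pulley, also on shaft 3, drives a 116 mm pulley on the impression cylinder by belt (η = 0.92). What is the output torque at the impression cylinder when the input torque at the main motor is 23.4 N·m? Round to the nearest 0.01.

4.08 N·m

Belt: ratio = 112/156 = 0.71795; torque at shaft 2 = 23.4 × 0.71795 × 0.95 = 15.96 N·m.
Belt: ratio = 270/348 = 0.77586; torque at shaft 3 = 15.96 × 0.77586 × 0.91 = 11.268 N·m.
Belt: ratio = 116/295 = 0.39322; torque at the impression cylinder = 11.268 × 0.39322 × 0.92 = 4.0765 N·m.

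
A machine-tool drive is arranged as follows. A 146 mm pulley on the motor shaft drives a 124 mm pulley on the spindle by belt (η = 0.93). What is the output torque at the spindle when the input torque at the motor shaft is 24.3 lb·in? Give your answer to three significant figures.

19.2 lb·in

After the belt (124/146): 24.3 × 0.84932 × 0.93 = 19.194 lb·in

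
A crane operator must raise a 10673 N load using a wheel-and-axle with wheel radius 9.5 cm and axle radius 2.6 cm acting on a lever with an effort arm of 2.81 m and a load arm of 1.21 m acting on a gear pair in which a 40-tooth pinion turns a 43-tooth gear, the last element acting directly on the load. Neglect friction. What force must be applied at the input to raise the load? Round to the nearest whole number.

Wheel-and-axle MA = R/r = 9.5/2.6 = 3.6538.
Lever MA = effort arm / load arm = 2.81/1.21 = 2.3223.
Gear pair MA = 43/40 = 1.075.
Combined ideal MA = 3.6538 × 2.3223 × 1.075 = 9.1218.
Effort = load / MA = 10673 / 9.1218 = 1170.1 N.

1170 N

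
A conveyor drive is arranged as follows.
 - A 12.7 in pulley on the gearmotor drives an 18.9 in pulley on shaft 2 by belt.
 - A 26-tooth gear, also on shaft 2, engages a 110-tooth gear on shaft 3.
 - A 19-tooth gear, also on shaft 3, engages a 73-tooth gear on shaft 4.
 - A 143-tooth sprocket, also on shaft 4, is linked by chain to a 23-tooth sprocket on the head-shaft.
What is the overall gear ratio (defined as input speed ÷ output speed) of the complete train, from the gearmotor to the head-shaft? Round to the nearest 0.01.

3.89

Each stage contributes driven/driver: belt 18.9/12.7 = 1.4882, gear mesh 110/26 = 4.2308, gear mesh 73/19 = 3.8421, chain 23/143 = 0.16084.
Overall: 1.4882 × 4.2308 × 3.8421 × 0.16084 = 3.8908.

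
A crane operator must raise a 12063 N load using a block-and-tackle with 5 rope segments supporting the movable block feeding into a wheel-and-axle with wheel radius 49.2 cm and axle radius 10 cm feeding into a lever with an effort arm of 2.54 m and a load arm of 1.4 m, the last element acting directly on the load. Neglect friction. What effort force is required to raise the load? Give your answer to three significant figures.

270 N

Block-and-tackle MA = number of supporting rope parts = 5.
Wheel-and-axle MA = R/r = 49.2/10 = 4.92.
Lever MA = effort arm / load arm = 2.54/1.4 = 1.8143.
Combined ideal MA = 5 × 4.92 × 1.8143 = 44.631.
Effort = load / MA = 12063 / 44.631 = 270.28 N.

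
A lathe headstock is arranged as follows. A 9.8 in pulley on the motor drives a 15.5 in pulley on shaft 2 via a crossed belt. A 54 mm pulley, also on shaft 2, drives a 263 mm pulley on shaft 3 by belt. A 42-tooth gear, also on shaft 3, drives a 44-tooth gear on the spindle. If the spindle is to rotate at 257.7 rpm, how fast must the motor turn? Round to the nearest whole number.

2080 rpm

Overall ratio R = 1.5816 × 4.8704 × 1.0476 = 8.07.
Required input speed = output speed × R = 257.7 × 8.07 = 2079.6 rpm.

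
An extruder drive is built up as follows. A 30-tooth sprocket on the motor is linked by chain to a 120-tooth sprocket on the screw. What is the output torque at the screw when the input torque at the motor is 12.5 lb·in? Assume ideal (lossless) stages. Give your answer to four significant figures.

Chain: ratio = 120/30 = 4; torque at the screw = 12.5 × 4 = 50 lb·in.

50.00 lb·in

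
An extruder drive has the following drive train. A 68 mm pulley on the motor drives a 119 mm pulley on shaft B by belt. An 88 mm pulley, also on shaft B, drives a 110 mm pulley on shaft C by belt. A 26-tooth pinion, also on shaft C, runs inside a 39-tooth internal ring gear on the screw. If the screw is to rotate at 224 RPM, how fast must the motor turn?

735 RPM

Overall ratio R = 1.75 × 1.25 × 1.5 = 3.2812.
Required input speed = output speed × R = 224 × 3.2812 = 735 RPM.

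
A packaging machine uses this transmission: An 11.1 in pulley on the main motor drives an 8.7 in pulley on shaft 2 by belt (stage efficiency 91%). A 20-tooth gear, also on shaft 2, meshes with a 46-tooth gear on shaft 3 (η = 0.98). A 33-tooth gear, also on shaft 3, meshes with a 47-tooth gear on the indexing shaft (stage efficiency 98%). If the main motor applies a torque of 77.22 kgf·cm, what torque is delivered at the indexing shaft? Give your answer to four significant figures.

173.3 kgf·cm

After the belt (8.7/11.1): 77.22 × 0.78378 × 0.91 = 55.077 kgf·cm
After the gear mesh (46/20): 55.077 × 2.3 × 0.98 = 124.14 kgf·cm
After the gear mesh (47/33): 124.14 × 1.4242 × 0.98 = 173.27 kgf·cm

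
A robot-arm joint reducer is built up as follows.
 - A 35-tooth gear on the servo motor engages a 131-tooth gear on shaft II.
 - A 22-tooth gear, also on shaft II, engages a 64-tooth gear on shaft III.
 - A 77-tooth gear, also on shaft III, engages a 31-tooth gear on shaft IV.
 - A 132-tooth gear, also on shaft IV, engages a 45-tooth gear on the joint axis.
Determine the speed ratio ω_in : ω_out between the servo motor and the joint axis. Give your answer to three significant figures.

Each stage contributes driven/driver: gear mesh 131/35 = 3.7429, gear mesh 64/22 = 2.9091, gear mesh 31/77 = 0.4026, gear mesh 45/132 = 0.34091.
Overall: 3.7429 × 2.9091 × 0.4026 × 0.34091 = 1.4944.

1.49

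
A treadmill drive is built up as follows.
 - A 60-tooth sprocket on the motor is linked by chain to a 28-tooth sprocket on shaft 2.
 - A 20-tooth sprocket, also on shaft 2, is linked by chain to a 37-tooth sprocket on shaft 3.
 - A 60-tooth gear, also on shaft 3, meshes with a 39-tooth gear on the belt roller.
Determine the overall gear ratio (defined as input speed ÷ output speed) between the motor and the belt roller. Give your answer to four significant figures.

Each stage contributes driven/driver: chain 28/60 = 0.46667, chain 37/20 = 1.85, gear mesh 39/60 = 0.65.
Overall: 0.46667 × 1.85 × 0.65 = 0.56117.

0.5612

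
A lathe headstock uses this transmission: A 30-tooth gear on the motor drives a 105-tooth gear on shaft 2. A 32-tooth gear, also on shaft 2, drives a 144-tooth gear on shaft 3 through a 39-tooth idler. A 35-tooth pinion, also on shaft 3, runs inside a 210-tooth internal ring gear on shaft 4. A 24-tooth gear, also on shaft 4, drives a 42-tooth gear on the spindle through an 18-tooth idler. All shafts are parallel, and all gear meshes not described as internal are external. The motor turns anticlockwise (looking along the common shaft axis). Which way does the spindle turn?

clockwise

the motor → shaft 2: external mesh, 1 reversal → CW.
shaft 2 → shaft 3: driver → idler → driven is 2 external meshes, 2 reversals → CW.
shaft 3 → shaft 4: internal mesh, same direction → CW.
shaft 4 → the spindle: driver → idler → driven is 2 external meshes, 2 reversals → CW.
5 reversals in total — an odd number — so the spindle turns opposite to the motor.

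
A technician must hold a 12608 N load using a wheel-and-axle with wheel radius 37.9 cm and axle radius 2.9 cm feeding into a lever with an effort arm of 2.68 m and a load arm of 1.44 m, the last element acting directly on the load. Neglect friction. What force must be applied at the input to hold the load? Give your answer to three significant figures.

Wheel-and-axle MA = R/r = 37.9/2.9 = 13.069.
Lever MA = effort arm / load arm = 2.68/1.44 = 1.8611.
Combined ideal MA = 13.069 × 1.8611 = 24.323.
Effort = load / MA = 12608 / 24.323 = 518.36 N.

518 N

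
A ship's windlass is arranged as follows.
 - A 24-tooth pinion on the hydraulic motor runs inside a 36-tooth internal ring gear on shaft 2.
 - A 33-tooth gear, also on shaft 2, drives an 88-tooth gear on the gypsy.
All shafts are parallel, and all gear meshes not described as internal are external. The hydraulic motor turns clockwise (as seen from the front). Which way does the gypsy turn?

anticlockwise

the hydraulic motor → shaft 2: internal mesh, same direction → CW.
shaft 2 → the gypsy: external mesh, 1 reversal → CCW.
1 reversal in total — an odd number — so the gypsy turns opposite to the hydraulic motor.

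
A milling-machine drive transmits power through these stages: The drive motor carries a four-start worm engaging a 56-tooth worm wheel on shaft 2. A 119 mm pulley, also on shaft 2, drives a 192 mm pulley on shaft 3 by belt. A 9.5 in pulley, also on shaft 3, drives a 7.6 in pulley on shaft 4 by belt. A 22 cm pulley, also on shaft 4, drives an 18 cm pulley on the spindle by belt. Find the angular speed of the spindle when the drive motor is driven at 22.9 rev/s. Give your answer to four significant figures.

1.549 rev/s

the drive motor → shaft 2 (worm, 56/4): 22.9 ÷ 14 = 1.6357 rev/s
shaft 2 → shaft 3 (belt, 192/119): 1.6357 ÷ 1.6134 = 1.0138 rev/s
shaft 3 → shaft 4 (belt, 7.6/9.5): 1.0138 ÷ 0.8 = 1.2673 rev/s
shaft 4 → the spindle (belt, 18/22): 1.2673 ÷ 0.81818 = 1.5489 rev/s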